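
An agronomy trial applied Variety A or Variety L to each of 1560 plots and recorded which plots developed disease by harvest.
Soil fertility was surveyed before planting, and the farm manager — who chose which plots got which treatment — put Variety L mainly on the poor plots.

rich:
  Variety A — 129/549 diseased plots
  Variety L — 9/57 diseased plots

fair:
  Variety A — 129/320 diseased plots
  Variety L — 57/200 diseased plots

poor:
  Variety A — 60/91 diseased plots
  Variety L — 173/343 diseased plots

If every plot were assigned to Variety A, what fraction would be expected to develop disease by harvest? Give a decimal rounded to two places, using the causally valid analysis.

The soil fertility-specific comparison favours Variety L throughout, but the pooled figures favour Variety A. The question is whether to condition on soil fertility.
Soil fertility differs across varietys for reasons unrelated to any effect of the variety itself, and it separately predicts the outcome — a classic confounder. We must compare within soil fertility levels.
Standardising Variety A to the population soil fertility mix: 0.388·129/549 + 0.333·129/320 + 0.278·60/91 = 0.409.

0.41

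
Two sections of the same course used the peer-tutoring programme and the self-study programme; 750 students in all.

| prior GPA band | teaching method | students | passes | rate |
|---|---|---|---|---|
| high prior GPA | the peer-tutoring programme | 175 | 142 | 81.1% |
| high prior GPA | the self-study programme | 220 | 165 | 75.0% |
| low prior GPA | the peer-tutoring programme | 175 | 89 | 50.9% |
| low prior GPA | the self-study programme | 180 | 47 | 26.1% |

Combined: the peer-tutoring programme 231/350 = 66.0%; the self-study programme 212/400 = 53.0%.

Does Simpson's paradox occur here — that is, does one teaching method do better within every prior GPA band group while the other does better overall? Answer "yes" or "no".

no

Within each prior GPA band level (high prior GPA 81.1% vs 75.0%; low prior GPA 50.9% vs 26.1%), the peer-tutoring programme has the higher rate every time. Pooled: 66.0% vs 53.0% — the peer-tutoring programme has the higher rate overall. They agree.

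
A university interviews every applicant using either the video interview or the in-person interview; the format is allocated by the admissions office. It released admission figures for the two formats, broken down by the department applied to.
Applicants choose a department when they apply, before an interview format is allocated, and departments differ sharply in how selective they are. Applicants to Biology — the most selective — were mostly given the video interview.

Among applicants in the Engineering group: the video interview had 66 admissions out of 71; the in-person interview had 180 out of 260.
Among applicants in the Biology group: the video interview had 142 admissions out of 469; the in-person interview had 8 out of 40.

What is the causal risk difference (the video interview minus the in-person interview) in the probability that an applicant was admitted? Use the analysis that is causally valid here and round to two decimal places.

+0.16

Department satisfies the back-door criterion: it is not a descendant of the interview format, and it blocks the spurious path from interview format to outcome. Adjusting for it (i.e., using the within-department rates) gives the causal effect.
Adjusting over the population distribution of department: 0.394·(0.930−0.692) + 0.606·(0.303−0.200) = +0.156.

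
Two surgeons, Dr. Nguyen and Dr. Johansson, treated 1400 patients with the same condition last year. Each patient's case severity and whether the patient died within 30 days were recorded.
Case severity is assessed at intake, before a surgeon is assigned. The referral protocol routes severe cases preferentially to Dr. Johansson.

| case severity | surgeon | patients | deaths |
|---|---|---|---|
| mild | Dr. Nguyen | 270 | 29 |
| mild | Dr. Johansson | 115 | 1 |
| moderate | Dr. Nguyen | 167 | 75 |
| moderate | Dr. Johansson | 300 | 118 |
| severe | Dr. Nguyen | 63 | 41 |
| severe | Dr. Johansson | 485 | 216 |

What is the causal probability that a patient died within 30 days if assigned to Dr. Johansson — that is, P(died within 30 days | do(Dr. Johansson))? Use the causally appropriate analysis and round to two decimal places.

Dr. Johansson is lower inside every case severity stratum but Dr. Nguyen is lower in aggregate. Whether to stratify depends on how case severity relates to the surgeon.
The imbalance in case severity arose from how patients were allocated, not from anything the surgeon did; and case severity independently affects the outcome. The pooled gap is confounded — condition on case severity.
Standardising Dr. Johansson to the population case severity mix: 0.275·1/115 + 0.334·118/300 + 0.391·216/485 = 0.308.

0.31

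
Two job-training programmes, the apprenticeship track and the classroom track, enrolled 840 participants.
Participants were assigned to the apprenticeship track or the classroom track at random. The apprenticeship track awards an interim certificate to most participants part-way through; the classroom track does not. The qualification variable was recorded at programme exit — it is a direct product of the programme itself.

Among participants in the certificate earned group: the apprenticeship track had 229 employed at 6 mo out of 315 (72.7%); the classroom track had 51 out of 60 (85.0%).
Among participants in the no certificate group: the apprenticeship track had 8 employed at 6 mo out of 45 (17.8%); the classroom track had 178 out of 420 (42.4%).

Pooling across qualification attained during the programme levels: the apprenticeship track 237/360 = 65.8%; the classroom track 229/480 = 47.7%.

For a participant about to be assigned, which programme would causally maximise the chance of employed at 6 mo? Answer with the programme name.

the apprenticeship track

Because the programme influences qualification attained during the programme, qualification attained during the programme is a post-treatment mediator, not a confounder. Stratifying on it would bias the estimate; the causal effect is the crude pooled difference.
Pooled: the apprenticeship track 65.8% vs the classroom track 47.7%; the apprenticeship track is higher overall.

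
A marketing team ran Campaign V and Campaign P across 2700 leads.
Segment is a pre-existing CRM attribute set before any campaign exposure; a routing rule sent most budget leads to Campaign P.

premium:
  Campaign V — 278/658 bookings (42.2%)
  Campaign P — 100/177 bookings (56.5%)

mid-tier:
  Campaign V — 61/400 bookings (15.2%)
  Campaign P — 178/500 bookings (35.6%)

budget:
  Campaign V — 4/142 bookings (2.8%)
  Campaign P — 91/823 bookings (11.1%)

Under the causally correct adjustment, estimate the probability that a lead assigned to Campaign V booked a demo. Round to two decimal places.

0.19

Within every customer segment level Campaign P has the higher rate, yet pooled Campaign V does — Simpson's reversal.
Nothing the campaign does changes customer segment; the imbalance is an allocation artefact. With customer segment also predicting the outcome, the pooled figure is confounded, and the within-stratum comparison is the causal one.
Standardising Campaign V to the population customer segment mix: 0.309·278/658 + 0.333·61/400 + 0.357·4/142 = 0.192.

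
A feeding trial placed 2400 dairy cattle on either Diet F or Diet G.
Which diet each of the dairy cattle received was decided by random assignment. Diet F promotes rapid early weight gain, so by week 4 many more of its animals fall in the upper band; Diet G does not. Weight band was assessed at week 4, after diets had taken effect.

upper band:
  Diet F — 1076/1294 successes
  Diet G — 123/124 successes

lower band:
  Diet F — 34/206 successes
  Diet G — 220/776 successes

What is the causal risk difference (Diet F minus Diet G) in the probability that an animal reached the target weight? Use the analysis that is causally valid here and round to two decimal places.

+0.36

Diet G is higher inside every week-4 weight band stratum but Diet F is higher in aggregate. Whether to stratify depends on how week-4 weight band relates to the diet.
Week-4 weight band here is a post-treatment variable shaped by the diet; conditioning on it would introduce bias rather than remove it. The overall comparison is the causal one.
The causal difference is the pooled difference: 0.740 − 0.381 = +0.359.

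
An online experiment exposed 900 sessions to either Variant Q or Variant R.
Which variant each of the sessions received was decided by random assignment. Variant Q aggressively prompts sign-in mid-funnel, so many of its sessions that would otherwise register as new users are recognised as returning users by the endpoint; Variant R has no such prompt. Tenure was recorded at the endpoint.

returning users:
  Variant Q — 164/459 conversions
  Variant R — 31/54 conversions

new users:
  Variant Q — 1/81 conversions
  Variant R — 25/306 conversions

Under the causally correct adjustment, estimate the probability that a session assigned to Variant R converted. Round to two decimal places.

0.16

User tenure is downstream of the variant. One should not condition on a consequence of treatment, so the overall rates are the right comparison.
So P(outcome | do(Variant R)) is just the pooled rate for Variant R: 56/360 = 0.156.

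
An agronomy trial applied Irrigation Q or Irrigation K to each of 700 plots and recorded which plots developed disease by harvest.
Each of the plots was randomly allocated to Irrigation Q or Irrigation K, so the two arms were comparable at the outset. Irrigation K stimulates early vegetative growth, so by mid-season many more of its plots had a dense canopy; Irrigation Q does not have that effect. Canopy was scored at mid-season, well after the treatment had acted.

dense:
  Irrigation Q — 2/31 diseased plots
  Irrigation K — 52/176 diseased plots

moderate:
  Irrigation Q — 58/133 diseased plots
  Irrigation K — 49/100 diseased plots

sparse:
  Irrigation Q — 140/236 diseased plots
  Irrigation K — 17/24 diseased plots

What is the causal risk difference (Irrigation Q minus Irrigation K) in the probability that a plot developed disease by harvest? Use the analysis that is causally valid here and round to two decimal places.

+0.11

Irrigation Q is lower inside every mid-season canopy stratum but Irrigation K is lower in aggregate. Whether to stratify depends on how mid-season canopy relates to the irrigation.
Mid-season canopy lies on the pathway irrigation → mid-season canopy → outcome, so adjusting for it blocks the indirect effect. For the total causal effect of irrigation, use the unadjusted pooled rates.
The causal difference is the pooled difference: 0.500 − 0.393 = +0.107.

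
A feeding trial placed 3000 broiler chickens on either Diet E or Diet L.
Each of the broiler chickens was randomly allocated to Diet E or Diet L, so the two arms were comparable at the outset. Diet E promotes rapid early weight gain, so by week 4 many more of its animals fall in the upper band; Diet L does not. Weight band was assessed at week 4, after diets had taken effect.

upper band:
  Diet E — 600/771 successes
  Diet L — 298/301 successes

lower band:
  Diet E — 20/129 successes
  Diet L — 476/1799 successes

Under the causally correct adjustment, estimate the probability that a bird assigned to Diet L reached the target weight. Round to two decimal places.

0.37

The week-4 weight band-specific comparison favours Diet L throughout, but the pooled figures favour Diet E. The question is whether to condition on week-4 weight band.
Week-4 weight band is recorded after the diet and is itself shifted by it — it sits on the causal path from diet to outcome. Conditioning on a mediator would strip out part of the effect we want; the pooled comparison gives the total causal effect.
So P(outcome | do(Diet L)) is just the pooled rate for Diet L: 774/2100 = 0.369.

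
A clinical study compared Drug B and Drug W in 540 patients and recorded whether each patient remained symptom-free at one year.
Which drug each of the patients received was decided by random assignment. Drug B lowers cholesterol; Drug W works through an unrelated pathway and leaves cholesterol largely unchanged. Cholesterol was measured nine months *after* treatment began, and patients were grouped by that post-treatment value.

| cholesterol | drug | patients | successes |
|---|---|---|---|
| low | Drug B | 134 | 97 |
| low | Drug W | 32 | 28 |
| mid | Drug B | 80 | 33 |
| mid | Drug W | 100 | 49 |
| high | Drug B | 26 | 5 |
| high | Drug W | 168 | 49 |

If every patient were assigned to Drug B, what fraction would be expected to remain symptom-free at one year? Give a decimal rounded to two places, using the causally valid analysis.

Cholesterol is recorded after the drug and is itself shifted by it — it sits on the causal path from drug to outcome. Conditioning on a mediator would strip out part of the effect we want; the pooled comparison gives the total causal effect.
So P(outcome | do(Drug B)) is just the pooled rate for Drug B: 135/240 = 0.562.

0.56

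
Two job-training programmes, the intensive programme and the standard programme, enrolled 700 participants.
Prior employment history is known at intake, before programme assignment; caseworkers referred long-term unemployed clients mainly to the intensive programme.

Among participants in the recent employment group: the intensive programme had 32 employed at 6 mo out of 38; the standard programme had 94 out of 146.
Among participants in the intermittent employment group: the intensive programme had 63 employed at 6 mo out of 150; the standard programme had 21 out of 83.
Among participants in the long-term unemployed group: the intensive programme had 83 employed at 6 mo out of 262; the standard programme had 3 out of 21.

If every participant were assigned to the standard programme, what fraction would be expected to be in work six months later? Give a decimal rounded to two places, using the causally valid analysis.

The prior employment history-specific comparison favours the intensive programme throughout, but the pooled figures favour the standard programme. The question is whether to condition on prior employment history.
Since prior employment history is a pre-existing factor (not a product of the programme) and it affects the outcome on its own, it is a confounder. The stratified rates, not the pooled rate, identify the causal effect.
Standardising the standard programme to the population prior employment history mix: 0.263·94/146 + 0.333·21/83 + 0.404·3/21 = 0.311.

0.31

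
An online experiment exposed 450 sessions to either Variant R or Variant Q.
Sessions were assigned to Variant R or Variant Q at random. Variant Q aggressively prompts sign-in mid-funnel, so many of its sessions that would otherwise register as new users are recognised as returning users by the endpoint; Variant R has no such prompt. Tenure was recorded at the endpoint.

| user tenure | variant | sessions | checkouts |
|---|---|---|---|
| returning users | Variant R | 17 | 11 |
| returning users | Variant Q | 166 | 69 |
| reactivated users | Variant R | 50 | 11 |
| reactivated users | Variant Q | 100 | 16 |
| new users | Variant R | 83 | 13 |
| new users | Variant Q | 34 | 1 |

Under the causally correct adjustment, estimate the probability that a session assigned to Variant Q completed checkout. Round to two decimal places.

User tenure here is a post-treatment variable shaped by the variant; conditioning on it would introduce bias rather than remove it. The overall comparison is the causal one.
So P(outcome | do(Variant Q)) is just the pooled rate for Variant Q: 86/300 = 0.287.

0.29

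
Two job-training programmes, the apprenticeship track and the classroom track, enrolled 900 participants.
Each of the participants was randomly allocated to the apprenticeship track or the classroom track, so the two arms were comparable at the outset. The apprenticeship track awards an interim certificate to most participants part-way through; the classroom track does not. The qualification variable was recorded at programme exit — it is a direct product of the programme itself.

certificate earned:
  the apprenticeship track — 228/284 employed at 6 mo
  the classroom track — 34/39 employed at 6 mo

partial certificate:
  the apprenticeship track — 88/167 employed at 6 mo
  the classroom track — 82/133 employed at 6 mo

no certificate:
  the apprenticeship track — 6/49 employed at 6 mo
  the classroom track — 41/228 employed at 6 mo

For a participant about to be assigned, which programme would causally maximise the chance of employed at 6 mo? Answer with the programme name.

Qualification attained during the programme here is a post-treatment variable shaped by the programme; conditioning on it would introduce bias rather than remove it. The overall comparison is the causal one.
Pooled: the apprenticeship track 64.4% vs the classroom track 39.2%; the apprenticeship track is higher overall.

the apprenticeship track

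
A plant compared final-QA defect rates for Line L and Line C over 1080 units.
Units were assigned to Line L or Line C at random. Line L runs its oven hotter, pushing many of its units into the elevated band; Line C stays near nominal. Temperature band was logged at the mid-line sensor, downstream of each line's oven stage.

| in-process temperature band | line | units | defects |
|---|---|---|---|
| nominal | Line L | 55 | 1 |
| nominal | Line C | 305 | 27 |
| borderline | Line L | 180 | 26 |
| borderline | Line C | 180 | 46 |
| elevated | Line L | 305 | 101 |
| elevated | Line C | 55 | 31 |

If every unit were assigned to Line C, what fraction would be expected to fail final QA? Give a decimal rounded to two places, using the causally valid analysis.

Line L is lower inside every in-process temperature band stratum but Line C is lower in aggregate. Whether to stratify depends on how in-process temperature band relates to the line.
In-process temperature band is recorded after the line and is itself shifted by it — it sits on the causal path from line to outcome. Conditioning on a mediator would strip out part of the effect we want; the pooled comparison gives the total causal effect.
So P(outcome | do(Line C)) is just the pooled rate for Line C: 104/540 = 0.193.

0.19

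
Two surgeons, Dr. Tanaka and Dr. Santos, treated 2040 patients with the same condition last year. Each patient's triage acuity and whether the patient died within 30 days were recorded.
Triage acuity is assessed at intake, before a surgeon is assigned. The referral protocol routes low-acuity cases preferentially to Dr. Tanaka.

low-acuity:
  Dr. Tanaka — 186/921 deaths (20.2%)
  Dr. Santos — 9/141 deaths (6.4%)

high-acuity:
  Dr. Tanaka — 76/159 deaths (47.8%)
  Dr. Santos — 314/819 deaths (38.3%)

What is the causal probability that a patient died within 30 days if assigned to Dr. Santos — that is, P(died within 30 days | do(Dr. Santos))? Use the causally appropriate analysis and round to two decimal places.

0.22

The triage acuity-specific comparison favours Dr. Santos throughout, but the pooled figures favour Dr. Tanaka. The question is whether to condition on triage acuity.
Triage acuity differs across surgeons for reasons unrelated to any effect of the surgeon itself, and it separately predicts the outcome — a classic confounder. We must compare within triage acuity levels.
Standardising Dr. Santos to the population triage acuity mix: 0.521·9/141 + 0.479·314/819 = 0.217.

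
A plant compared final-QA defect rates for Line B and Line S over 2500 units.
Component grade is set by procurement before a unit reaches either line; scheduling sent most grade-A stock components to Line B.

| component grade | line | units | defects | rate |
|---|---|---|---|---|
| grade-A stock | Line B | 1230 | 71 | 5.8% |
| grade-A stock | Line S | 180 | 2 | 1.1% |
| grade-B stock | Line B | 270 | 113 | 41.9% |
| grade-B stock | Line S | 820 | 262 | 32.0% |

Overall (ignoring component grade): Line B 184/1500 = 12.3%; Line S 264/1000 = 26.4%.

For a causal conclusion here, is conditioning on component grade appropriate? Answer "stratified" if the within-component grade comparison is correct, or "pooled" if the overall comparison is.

stratified

Component grade is set before the line has any effect — it is not caused by the line — and it independently drives the outcome. That makes it a confounder, so the causal comparison is within component grade levels.
Within each level — grade-A stock: 5.8% vs 1.1%; grade-B stock: 41.9% vs 32.0% — Line S is lower every time.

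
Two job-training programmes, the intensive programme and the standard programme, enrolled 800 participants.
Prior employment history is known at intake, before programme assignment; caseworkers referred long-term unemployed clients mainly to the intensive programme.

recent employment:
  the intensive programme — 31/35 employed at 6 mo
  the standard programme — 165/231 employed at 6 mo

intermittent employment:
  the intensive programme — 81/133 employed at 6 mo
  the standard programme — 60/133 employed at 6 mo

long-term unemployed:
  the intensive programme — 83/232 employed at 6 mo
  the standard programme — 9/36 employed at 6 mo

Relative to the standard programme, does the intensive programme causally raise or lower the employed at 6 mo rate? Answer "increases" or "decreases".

increases

The prior employment history-specific comparison favours the intensive programme throughout, but the pooled figures favour the standard programme. The question is whether to condition on prior employment history.
The imbalance in prior employment history arose from how participants were allocated, not from anything the programme did; and prior employment history independently affects the outcome. The pooled gap is confounded — condition on prior employment history.
Within each level — recent employment: 88.6% vs 71.4%; intermittent employment: 60.9% vs 45.1%; long-term unemployed: 35.8% vs 25.0% — the intensive programme is higher every time.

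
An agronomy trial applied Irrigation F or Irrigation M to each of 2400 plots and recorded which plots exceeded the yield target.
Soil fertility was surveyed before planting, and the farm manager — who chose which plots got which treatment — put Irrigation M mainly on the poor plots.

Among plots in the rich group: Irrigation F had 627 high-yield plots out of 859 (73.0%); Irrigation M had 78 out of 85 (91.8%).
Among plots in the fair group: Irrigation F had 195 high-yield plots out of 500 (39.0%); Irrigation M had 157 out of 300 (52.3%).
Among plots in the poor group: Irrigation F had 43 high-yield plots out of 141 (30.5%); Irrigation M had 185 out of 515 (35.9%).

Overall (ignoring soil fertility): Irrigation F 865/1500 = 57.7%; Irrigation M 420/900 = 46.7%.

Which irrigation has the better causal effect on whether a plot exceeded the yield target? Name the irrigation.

Irrigation M

Irrigation M is higher inside every soil fertility stratum but Irrigation F is higher in aggregate. Whether to stratify depends on how soil fertility relates to the irrigation.
Soil fertility differs across irrigations for reasons unrelated to any effect of the irrigation itself, and it separately predicts the outcome — a classic confounder. We must compare within soil fertility levels.
Within each level — rich: 73.0% vs 91.8%; fair: 39.0% vs 52.3%; poor: 30.5% vs 35.9% — Irrigation M is higher every time.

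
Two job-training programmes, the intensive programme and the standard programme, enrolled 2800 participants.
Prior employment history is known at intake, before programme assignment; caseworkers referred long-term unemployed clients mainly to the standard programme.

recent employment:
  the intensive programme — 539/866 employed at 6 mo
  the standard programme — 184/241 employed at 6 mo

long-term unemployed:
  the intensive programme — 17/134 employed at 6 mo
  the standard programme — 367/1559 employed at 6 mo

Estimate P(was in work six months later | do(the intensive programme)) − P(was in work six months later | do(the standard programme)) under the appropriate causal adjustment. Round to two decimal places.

Within every prior employment history level the standard programme has the higher rate, yet pooled the intensive programme does — Simpson's reversal.
Here prior employment history is a common cause — it drives both which programme a case falls under and the outcome. The crude comparison mixes populations; the stratum-specific rates are the causally relevant ones.
Adjusting over the population distribution of prior employment history: 0.395·(0.622−0.763) + 0.605·(0.127−0.235) = -0.121.

-0.12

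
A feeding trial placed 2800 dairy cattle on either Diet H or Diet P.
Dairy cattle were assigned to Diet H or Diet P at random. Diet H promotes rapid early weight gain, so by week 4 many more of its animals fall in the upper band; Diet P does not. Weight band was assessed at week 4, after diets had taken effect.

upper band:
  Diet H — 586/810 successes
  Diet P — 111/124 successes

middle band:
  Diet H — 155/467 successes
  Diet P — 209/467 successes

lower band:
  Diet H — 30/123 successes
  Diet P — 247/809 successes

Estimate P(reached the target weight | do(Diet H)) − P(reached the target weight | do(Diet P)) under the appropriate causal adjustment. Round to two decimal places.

+0.15

Stratifying would compare diets among dairy cattle the diets themselves sorted into week-4 weight band groups — a form of selection on an intermediate. The unconditioned pooled rates give the total causal effect.
The causal difference is the pooled difference: 0.551 − 0.405 = +0.146.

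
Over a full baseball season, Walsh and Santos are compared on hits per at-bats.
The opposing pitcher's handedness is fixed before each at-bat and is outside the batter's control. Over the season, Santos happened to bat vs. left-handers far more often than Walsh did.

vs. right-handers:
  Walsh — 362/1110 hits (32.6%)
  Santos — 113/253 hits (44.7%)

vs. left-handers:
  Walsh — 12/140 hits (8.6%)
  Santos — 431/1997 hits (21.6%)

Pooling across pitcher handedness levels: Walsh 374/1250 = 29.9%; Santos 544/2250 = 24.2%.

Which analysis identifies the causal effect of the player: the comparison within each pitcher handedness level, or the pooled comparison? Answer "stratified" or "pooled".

Here pitcher handedness is a common cause — it drives both which player a case falls under and the outcome. The crude comparison mixes populations; the stratum-specific rates are the causally relevant ones.
Within each level — vs. right-handers: 32.6% vs 44.7%; vs. left-handers: 8.6% vs 21.6% — Santos is higher every time.

stratified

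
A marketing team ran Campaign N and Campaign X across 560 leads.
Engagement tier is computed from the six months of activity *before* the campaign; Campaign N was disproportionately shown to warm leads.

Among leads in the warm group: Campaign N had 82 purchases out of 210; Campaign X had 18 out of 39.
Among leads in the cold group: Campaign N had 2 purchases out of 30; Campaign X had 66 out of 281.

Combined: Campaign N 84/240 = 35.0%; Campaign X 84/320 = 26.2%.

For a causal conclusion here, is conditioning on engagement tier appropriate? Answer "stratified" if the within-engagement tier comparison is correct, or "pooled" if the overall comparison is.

stratified

Here engagement tier is a common cause — it drives both which campaign a case falls under and the outcome. The crude comparison mixes populations; the stratum-specific rates are the causally relevant ones.
Within each level — warm: 39.0% vs 46.2%; cold: 6.7% vs 23.5% — Campaign X is higher every time.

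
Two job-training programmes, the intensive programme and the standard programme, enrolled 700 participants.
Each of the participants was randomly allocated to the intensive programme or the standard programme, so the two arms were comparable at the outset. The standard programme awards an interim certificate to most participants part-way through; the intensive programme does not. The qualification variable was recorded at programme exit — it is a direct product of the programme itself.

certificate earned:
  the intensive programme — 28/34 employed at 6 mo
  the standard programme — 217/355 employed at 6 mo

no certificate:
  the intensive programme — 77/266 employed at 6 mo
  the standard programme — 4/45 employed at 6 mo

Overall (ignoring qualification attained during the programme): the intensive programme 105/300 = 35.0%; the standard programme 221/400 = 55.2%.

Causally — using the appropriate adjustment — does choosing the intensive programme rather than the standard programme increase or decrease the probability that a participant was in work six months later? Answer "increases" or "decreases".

decreases

The qualification attained during the programme-specific comparison favours the intensive programme throughout, but the pooled figures favour the standard programme. The question is whether to condition on qualification attained during the programme.
The distribution of qualification attained during the programme is itself part of what the programme does — it is an intermediate outcome. Holding it fixed would remove that part of the effect; the total effect is the pooled difference.
Pooled: the intensive programme 35.0% vs the standard programme 55.2%; the standard programme is higher overall.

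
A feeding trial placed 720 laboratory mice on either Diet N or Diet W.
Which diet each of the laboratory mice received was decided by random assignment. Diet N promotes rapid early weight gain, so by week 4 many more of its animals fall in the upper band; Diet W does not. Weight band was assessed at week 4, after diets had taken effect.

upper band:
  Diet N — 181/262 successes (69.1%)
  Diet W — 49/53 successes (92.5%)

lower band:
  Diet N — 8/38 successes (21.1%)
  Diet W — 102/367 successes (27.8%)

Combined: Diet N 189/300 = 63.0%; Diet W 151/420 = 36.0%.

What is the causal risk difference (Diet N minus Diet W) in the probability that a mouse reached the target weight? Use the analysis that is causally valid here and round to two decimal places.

Week-4 weight band here is a post-treatment variable shaped by the diet; conditioning on it would introduce bias rather than remove it. The overall comparison is the causal one.
The causal difference is the pooled difference: 0.630 − 0.360 = +0.270.

+0.27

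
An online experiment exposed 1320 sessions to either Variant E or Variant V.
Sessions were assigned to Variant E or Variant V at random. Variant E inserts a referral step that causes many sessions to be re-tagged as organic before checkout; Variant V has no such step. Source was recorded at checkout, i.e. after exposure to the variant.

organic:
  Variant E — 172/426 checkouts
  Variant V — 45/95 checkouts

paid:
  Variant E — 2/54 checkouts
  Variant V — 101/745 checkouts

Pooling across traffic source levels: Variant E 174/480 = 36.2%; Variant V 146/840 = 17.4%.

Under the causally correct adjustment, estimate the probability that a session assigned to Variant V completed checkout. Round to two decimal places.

0.17

Stratifying would compare variants among sessions the variants themselves sorted into traffic source groups — a form of selection on an intermediate. The unconditioned pooled rates give the total causal effect.
So P(outcome | do(Variant V)) is just the pooled rate for Variant V: 146/840 = 0.174.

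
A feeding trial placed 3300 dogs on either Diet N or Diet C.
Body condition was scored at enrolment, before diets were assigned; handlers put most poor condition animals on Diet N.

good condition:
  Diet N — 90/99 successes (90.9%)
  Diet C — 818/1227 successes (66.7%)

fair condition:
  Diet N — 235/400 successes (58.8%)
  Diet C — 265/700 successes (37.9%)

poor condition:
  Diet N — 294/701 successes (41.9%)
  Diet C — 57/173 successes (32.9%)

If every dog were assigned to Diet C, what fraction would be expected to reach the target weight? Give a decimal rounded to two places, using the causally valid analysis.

0.48

Starting body condition satisfies the back-door criterion: it is not a descendant of the diet, and it blocks the spurious path from diet to outcome. Adjusting for it (i.e., using the within-starting body condition rates) gives the causal effect.
Standardising Diet C to the population starting body condition mix: 0.402·818/1227 + 0.333·265/700 + 0.265·57/173 = 0.481.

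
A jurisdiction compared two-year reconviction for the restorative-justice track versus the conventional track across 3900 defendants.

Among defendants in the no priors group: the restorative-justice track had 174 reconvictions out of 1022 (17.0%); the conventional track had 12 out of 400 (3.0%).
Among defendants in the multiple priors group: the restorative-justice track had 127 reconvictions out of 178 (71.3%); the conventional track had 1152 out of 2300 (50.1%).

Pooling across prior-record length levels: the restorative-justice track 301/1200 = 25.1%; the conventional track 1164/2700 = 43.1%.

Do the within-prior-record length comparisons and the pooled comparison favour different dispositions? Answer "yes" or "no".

yes

Within each prior-record length level (no priors 17.0% vs 3.0%; multiple priors 71.3% vs 50.1%), the conventional track has the lower rate every time. Pooled: 25.1% vs 43.1% — the restorative-justice track has the lower rate overall. The two comparisons disagree.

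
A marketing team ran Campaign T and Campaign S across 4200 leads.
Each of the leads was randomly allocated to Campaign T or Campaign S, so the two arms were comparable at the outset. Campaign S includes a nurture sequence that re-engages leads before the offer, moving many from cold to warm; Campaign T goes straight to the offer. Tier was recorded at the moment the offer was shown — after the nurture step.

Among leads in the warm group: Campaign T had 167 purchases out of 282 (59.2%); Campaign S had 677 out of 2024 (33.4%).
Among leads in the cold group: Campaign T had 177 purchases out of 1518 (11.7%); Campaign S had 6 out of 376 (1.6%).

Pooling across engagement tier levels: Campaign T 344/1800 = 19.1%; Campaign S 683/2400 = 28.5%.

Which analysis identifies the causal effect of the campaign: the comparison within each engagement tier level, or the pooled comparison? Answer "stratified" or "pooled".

The stratified and pooled comparisons disagree (Campaign T wins within each engagement tier; Campaign S wins overall), so the answer turns on the causal role of engagement tier.
Engagement tier is recorded after the campaign and is itself shifted by it — it sits on the causal path from campaign to outcome. Conditioning on a mediator would strip out part of the effect we want; the pooled comparison gives the total causal effect.
Pooled: Campaign T 19.1% vs Campaign S 28.5%; Campaign S is higher overall.

pooled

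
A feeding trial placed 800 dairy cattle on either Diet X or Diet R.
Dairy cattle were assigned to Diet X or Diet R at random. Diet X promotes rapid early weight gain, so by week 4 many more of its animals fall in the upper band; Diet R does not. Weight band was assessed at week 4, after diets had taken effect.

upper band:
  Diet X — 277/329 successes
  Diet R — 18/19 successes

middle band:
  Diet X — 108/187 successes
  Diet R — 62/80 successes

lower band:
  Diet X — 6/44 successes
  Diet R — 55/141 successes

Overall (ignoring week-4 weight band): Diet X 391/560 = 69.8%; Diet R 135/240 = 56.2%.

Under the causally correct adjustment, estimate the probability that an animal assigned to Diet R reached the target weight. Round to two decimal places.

Within every week-4 weight band level Diet R has the higher rate, yet pooled Diet X does — Simpson's reversal.
Week-4 weight band is recorded after the diet and is itself shifted by it — it sits on the causal path from diet to outcome. Conditioning on a mediator would strip out part of the effect we want; the pooled comparison gives the total causal effect.
So P(outcome | do(Diet R)) is just the pooled rate for Diet R: 135/240 = 0.562.

0.56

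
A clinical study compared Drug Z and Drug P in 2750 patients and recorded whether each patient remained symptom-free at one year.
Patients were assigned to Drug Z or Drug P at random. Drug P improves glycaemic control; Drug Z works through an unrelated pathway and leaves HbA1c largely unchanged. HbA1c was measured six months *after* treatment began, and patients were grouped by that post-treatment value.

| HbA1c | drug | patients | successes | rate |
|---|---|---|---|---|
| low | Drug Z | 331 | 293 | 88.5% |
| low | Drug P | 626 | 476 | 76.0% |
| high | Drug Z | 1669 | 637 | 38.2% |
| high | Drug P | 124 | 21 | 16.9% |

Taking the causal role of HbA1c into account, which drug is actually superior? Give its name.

Drug P

Because the drug influences HbA1c, HbA1c is a post-treatment mediator, not a confounder. Stratifying on it would bias the estimate; the causal effect is the crude pooled difference.
Pooled: Drug Z 46.5% vs Drug P 66.3%; Drug P is higher overall.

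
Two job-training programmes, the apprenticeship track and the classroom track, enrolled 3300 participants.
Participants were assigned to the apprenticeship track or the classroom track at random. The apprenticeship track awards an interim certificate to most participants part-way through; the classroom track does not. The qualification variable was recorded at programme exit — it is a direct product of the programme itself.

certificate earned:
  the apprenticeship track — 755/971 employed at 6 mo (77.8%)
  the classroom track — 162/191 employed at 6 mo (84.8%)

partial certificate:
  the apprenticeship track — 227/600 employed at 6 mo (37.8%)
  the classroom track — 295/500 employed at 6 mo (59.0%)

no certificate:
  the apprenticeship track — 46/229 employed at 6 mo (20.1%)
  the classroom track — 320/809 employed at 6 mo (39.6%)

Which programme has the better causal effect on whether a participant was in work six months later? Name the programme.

the apprenticeship track

Stratifying would compare programmes among participants the programmes themselves sorted into qualification attained during the programme groups — a form of selection on an intermediate. The unconditioned pooled rates give the total causal effect.
Pooled: the apprenticeship track 57.1% vs the classroom track 51.8%; the apprenticeship track is higher overall.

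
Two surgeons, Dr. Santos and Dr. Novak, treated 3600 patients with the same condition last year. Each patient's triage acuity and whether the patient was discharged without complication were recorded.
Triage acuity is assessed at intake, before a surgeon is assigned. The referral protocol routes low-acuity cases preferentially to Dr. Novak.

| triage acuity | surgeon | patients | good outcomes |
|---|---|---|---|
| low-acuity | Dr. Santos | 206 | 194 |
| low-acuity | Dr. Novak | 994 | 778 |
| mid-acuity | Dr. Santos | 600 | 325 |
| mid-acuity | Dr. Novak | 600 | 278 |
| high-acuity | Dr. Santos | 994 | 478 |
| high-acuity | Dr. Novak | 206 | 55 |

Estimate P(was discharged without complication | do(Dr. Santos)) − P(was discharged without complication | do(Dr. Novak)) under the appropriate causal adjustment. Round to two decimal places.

+0.15

Within every triage acuity level Dr. Santos has the higher rate, yet pooled Dr. Novak does — Simpson's reversal.
Here triage acuity is a common cause — it drives both which surgeon a case falls under and the outcome. The crude comparison mixes populations; the stratum-specific rates are the causally relevant ones.
Adjusting over the population distribution of triage acuity: 0.333·(0.942−0.783) + 0.333·(0.542−0.463) + 0.333·(0.481−0.267) = +0.150.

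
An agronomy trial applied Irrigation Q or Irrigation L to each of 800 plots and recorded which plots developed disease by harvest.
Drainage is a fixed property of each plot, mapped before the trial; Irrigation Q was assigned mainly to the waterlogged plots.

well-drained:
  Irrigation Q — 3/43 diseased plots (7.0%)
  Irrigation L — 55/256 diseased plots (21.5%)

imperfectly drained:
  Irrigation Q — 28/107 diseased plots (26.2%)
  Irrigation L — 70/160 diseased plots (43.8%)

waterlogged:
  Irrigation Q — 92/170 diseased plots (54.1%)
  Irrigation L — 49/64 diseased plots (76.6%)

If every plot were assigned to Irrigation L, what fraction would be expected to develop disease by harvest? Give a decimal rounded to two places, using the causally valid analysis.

Irrigation Q is lower inside every field drainage stratum but Irrigation L is lower in aggregate. Whether to stratify depends on how field drainage relates to the irrigation.
Field drainage is set before the irrigation has any effect — it is not caused by the irrigation — and it independently drives the outcome. That makes it a confounder, so the causal comparison is within field drainage levels.
Standardising Irrigation L to the population field drainage mix: 0.374·55/256 + 0.334·70/160 + 0.292·49/64 = 0.450.

0.45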